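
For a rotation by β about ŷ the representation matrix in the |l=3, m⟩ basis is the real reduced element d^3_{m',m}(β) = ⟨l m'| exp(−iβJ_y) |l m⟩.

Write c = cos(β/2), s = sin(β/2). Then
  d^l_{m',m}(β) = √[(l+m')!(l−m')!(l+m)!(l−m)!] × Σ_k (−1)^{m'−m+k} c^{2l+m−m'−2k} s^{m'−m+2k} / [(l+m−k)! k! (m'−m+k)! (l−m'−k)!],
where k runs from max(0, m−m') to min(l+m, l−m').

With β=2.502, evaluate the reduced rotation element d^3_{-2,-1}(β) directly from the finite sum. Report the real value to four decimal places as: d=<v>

d=-0.1589

d^3_{-2,-1}(β=2.502) via Wigner's sum:
With c≡cos(β/2)=0.314373 and s≡sin(β/2)=0.949299, N=[1·120·2·24]^{1/2}=75.894664
k: max(0,(-1)−(-2))=1 … min(3+(-1),3−(-2))=2
  k=1: (−1)^0·75.8947/(24)·0.3144^5·0.9493^1 = +0.009218
  k=2: (−1)^1·75.8947/(12)·0.3144^3·0.9493^3 = -0.168103
d^3_{-2,-1}(2.502) = +0.009218 -0.168103 = -0.158885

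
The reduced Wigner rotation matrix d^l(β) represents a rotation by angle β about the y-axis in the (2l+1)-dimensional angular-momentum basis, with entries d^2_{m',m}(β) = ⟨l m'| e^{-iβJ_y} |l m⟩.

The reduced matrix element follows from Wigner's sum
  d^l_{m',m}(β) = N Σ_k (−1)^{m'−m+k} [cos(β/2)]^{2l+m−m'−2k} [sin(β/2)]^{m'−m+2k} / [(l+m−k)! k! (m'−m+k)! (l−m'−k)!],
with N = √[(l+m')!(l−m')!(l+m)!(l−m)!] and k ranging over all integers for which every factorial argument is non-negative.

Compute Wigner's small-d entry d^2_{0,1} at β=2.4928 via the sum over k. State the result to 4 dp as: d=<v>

d^2_{0,1}(β=2.4928) via Wigner's sum:
c=cos(2.4928/2)=0.318737, s=sin(2.4928/2)=0.947843; N=√[2·2·6·1]=4.898979
k: max(0,(1)−(0))=1 … min(2+(1),2−(0))=2
  k=1: (−1)^0·4.8990/(2)·0.3187^3·0.9478^1 = +0.075181
  k=2: (−1)^1·4.8990/(2)·0.3187^1·0.9478^3 = -0.664840
d^2_{0,1}(2.4928) = +0.075181 -0.664840 = -0.589659

d=-0.5897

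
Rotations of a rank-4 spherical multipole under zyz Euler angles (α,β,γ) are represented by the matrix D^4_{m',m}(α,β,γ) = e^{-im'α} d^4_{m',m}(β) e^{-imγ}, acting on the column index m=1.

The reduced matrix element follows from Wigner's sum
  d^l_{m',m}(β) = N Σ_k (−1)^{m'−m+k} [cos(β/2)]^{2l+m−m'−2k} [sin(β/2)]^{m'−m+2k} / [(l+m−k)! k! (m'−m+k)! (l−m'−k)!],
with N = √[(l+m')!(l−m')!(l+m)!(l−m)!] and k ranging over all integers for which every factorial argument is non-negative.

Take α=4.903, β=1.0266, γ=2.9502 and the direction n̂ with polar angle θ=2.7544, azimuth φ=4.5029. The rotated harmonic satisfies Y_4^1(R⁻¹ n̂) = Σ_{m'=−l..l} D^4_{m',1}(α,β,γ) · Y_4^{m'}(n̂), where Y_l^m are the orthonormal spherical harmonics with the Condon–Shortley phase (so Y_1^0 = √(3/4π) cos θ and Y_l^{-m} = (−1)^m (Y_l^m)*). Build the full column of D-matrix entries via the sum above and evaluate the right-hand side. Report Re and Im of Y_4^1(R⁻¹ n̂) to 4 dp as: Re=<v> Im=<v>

Need the full column D^4_{m',1} for m'=−4..4 at α=4.903, β=1.0266, γ=2.9502.
cos(β/2)=0.871129, sin(β/2)=0.491055
d^4_{-4,1}: single k=5 term ⇒ +0.141251;  D = -0.081722-0.115210i
d^4_{-3,1}: k∈[4..5] ⇒ +0.442963 -0.084453 = +0.358511;  D = +0.247823-0.259063i
d^4_{-2,1}: k∈[3..5] ⇒ +0.840071 -0.400408 +0.025446 = +0.465110;  D = +0.390919+0.252011i
d^4_{-1,1}: k∈[2..5] ⇒ +1.053789 -1.004546 +0.159601 -0.003381 = +0.205463;  D = -0.076593+0.190653i
d^4_{0,1}: k∈[1..4] ⇒ +0.836029 -1.593924 +0.506480 -0.026823 = -0.278237;  D = +0.273157+0.052928i
d^4_{1,1}: k∈[0..3] ⇒ +0.331634 -1.580684 +1.004546 -0.106400 = -0.350904;  D = -0.000274+0.350904i
d^4_{2,1}: k∈[0..2] ⇒ -0.793127 +1.260107 -0.266938 = +0.200042;  D = +0.196449-0.037746i
d^4_{3,1}: k∈[0..1] ⇒ +0.836419 -0.442963 = +0.393456;  D = +0.146102+0.365324i
d^4_{4,1}: single k=0 term ⇒ -0.444524;  D = +0.373993-0.240273i
Y_4^{m'}(θ=2.7544,φ=4.5029) and Σ D·Y over m':
  (-0.0817-0.1152i)·(+0.0060+0.0067i)  (+0.2478-0.2591i)·(-0.0367+0.0505i)  (+0.3909+0.2520i)·(-0.2179-0.0971i)  (-0.0766+0.1907i)·(+0.1033-0.4857i)  (+0.2732+0.0529i)·(+0.3183+0.0000i)  (-0.0003+0.3509i)·(-0.1033-0.4857i)  (+0.1964-0.0377i)·(-0.2179+0.0971i)  (+0.1461+0.3653i)·(+0.0367+0.0505i)  (+0.3740-0.2403i)·(+0.0060-0.0067i)
Y_4^1(R⁻¹ n̂) = +0.234031+0.009661i

Re=0.2340 Im=0.0097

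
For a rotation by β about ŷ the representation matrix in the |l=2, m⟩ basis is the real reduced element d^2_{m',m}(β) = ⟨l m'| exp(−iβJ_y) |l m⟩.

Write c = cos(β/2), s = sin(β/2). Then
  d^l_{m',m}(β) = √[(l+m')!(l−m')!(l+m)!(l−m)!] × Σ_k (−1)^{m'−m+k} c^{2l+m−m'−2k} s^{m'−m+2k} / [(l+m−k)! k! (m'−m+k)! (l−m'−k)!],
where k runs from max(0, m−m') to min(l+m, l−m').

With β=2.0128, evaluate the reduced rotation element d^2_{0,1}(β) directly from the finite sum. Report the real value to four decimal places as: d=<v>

d^2_{0,1}(β=2.0128) via Wigner's sum:
c=cos(2.0128/2)=0.534906, s=sin(2.0128/2)=0.844912; N=√[2·2·6·1]=4.898979
Admissible k: 1..2 (factorial args all ≥0)
  k=1: (−1)^0·4.8990/(2)·0.5349^3·0.8449^1 = +0.316752
  k=2: (−1)^1·4.8990/(2)·0.5349^1·0.8449^3 = -0.790291
d^2_{0,1}(2.0128) = +0.316752 -0.790291 = -0.473539

d=-0.4735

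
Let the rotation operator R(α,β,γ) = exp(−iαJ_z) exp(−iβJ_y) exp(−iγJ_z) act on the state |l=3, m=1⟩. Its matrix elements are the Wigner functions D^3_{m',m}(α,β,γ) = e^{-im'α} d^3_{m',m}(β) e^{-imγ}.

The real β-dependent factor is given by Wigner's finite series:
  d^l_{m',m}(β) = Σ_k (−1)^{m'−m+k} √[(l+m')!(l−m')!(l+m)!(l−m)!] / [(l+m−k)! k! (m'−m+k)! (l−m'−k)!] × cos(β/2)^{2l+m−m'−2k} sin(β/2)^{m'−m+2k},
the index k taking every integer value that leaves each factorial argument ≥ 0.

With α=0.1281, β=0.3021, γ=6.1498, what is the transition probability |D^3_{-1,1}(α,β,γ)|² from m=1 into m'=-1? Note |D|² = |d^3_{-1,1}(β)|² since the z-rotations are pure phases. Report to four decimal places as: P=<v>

First d^3_{-1,1}(β=0.3021), then the phase factors e^{-i(-1)α} and e^{-i(1)γ}:
Half-angle: c=0.988614, s=0.150476. N=√(2·24·24·2)=48.000000
Admissible k: 2..4 (factorial args all ≥0)
  k=2: (−1)^0·48.0000/(8)·0.9886^4·0.1505^2 = +0.129776
  k=3: (−1)^1·48.0000/(6)·0.9886^2·0.1505^4 = -0.004009
  k=4: (−1)^2·48.0000/(48)·0.9886^0·0.1505^6 = +0.000012
d^3_{-1,1}(0.3021) = +0.129776 -0.004009 +0.000012 = +0.125779
|D^3_{-1,1}|² = |d^3_{-1,1}(β)|² = (+0.125779)² = 0.015820 (the z-rotation phases have unit modulus)

P=0.0158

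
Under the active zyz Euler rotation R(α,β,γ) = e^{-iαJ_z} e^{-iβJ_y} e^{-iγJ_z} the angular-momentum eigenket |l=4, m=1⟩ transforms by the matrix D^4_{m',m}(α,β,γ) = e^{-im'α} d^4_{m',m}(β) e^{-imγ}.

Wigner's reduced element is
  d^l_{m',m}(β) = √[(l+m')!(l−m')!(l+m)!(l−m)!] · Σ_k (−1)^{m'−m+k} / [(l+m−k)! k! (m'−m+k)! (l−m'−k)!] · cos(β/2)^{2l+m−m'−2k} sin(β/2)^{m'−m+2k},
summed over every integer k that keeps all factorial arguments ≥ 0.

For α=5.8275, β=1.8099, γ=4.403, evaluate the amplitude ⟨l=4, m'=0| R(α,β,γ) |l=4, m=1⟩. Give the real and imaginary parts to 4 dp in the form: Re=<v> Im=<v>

Re=-0.1021 Im=0.3195

First d^4_{0,1}(β=1.8099), then the phase factors e^{-i(0)α} and e^{-i(1)γ}:
c=cos(1.8099/2)=0.617725, s=sin(1.8099/2)=0.786394; N=√[24·24·120·6]=643.987578
The bounds max(0,m−m')=1 and min(l+m,l−m')=4 give 4 terms
  k=1: (−1)^0·643.9876/(144)·0.6177^7·0.7864^1 = +0.120704
  k=2: (−1)^1·643.9876/(24)·0.6177^5·0.7864^3 = -1.173715
  k=3: (−1)^2·643.9876/(24)·0.6177^3·0.7864^5 = +1.902187
  k=4: (−1)^3·643.9876/(144)·0.6177^1·0.7864^7 = -0.513798
d^4_{0,1}(1.8099) = +0.120704 -1.173715 +1.902187 -0.513798 = +0.335378
Attach z-rotation phases: D = e^{-i(0)(5.8275)}·(+0.335378)·e^{-i(1)(4.403)} = -0.102115+0.319454i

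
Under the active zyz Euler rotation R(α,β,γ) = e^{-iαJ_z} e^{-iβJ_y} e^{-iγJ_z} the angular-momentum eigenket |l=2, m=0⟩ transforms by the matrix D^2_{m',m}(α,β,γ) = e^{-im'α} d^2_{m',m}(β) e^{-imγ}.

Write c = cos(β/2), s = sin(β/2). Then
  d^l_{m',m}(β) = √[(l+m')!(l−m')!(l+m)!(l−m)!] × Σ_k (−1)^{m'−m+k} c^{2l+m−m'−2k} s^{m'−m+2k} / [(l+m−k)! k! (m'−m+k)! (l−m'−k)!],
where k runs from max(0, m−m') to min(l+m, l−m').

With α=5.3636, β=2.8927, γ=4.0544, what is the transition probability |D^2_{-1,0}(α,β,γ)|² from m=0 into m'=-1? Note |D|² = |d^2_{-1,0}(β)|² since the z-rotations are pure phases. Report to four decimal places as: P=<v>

Split into d^2_{-1,0}(β=2.8927) × two z-phases.
Half-angle: c=0.124125, s=0.992267. N=√(1·6·2·2)=4.898979
k: max(0,(0)−(-1))=1 … min(2+(0),2−(-1))=2
  k=1: (−1)^0·4.8990/(2)·0.1241^3·0.9923^1 = +0.004648
  k=2: (−1)^1·4.8990/(2)·0.1241^1·0.9923^3 = -0.297044
d^2_{-1,0}(2.8927) = +0.004648 -0.297044 = -0.292396
|D^2_{-1,0}|² = |d^2_{-1,0}(β)|² = (-0.292396)² = 0.085495 (the z-rotation phases have unit modulus)

P=0.0855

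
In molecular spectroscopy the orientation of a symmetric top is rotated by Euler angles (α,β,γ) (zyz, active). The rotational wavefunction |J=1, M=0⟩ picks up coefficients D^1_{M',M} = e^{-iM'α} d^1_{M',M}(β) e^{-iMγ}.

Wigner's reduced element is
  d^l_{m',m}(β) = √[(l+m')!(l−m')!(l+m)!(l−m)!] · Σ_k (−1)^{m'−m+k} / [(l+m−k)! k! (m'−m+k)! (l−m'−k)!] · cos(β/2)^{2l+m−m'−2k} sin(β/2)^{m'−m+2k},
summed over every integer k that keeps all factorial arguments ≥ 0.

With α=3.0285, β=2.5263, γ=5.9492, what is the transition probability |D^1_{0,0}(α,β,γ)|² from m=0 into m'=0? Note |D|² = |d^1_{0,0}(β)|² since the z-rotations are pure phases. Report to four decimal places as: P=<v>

P=0.6668

D^1_{0,0}(3.0285,2.5263,5.9492) = e^{-i·0·3.0285}·d^1_{0,0}(2.5263)·e^{-i·0·5.9492}. Compute d first:
With c≡cos(β/2)=0.302816 and s≡sin(β/2)=0.953049, N=[1·1·1·1]^{1/2}=1.000000
k: max(0,(0)−(0))=0 … min(1+(0),1−(0))=1
  k=0: (−1)^0·1.0000/(1)·0.3028^2·0.9530^0 = +0.091698
  k=1: (−1)^1·1.0000/(1)·0.3028^0·0.9530^2 = -0.908302
d^1_{0,0}(2.5263) = +0.091698 -0.908302 = -0.816605
|D^1_{0,0}|² = |d^1_{0,0}(β)|² = (-0.816605)² = 0.666843 (the z-rotation phases have unit modulus)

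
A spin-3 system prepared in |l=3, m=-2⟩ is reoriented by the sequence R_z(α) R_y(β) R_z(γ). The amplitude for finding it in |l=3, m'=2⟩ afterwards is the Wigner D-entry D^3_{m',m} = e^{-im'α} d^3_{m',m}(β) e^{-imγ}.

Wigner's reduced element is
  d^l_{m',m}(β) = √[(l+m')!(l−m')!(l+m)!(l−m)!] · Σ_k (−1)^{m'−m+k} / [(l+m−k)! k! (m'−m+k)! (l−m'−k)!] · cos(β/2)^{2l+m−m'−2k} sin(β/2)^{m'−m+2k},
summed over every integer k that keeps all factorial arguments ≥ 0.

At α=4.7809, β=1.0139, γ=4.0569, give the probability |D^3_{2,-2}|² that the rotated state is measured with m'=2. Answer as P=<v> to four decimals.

P=0.0397

Split into d^3_{2,-2}(β=1.0139) × two z-phases.
With c≡cos(β/2)=0.874229 and s≡sin(β/2)=0.485513, N=[120·1·1·120]^{1/2}=120.000000
Admissible k: 0..1 (factorial args all ≥0)
  k=0: (−1)^4·120.0000/(24)·0.8742^2·0.4855^4 = +0.212336
  k=1: (−1)^5·120.0000/(120)·0.8742^0·0.4855^6 = -0.013098
d^3_{2,-2}(1.0139) = +0.212336 -0.013098 = +0.199238
|D^3_{2,-2}|² = |d^3_{2,-2}(β)|² = (+0.199238)² = 0.039696 (the z-rotation phases have unit modulus)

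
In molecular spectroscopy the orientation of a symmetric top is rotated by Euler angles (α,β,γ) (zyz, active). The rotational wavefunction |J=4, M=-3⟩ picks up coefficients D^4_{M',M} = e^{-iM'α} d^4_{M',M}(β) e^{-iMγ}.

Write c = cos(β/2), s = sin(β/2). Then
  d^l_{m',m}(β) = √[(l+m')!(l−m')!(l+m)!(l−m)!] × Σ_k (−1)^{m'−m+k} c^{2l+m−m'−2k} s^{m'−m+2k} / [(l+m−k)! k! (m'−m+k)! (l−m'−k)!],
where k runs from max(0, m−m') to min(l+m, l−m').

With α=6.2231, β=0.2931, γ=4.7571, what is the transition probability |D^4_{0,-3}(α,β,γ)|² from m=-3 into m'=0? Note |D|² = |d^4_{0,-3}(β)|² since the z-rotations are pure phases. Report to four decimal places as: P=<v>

D^4_{0,-3}(6.2231,0.2931,4.7571) = e^{-i·0·6.2231}·d^4_{0,-3}(0.2931)·e^{-i·-3·4.7571}. Compute d first:
c=cos(0.2931/2)=0.989281, s=sin(0.2931/2)=0.146026; N=√[24·24·1·5040]=1703.830978
k: max(0,(-3)−(0))=0 … min(4+(-3),4−(0))=1
  k=0: (−1)^3·1703.8310/(144)·0.9893^5·0.1460^3 = -0.034910
  k=1: (−1)^4·1703.8310/(144)·0.9893^3·0.1460^5 = +0.000761
d^4_{0,-3}(0.2931) = -0.034910 +0.000761 = -0.034150
|D^4_{0,-3}|² = |d^4_{0,-3}(β)|² = (-0.034150)² = 0.001166 (the z-rotation phases have unit modulus)

P=0.0012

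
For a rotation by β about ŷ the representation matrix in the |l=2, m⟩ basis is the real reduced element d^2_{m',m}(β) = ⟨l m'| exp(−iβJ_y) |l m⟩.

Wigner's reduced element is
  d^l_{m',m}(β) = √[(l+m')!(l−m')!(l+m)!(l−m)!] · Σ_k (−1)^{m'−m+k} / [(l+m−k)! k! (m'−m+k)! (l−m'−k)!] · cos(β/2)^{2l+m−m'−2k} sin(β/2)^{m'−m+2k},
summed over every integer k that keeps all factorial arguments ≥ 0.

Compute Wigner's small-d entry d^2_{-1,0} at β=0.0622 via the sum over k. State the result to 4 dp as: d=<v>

d^2_{-1,0}(β=0.0622) via Wigner's sum:
c=cos(0.0622/2)=0.999516, s=sin(0.0622/2)=0.031095; N=√[1·6·2·2]=4.898979
k: max(0,(0)−(-1))=1 … min(2+(0),2−(-1))=2
  k=1: (−1)^0·4.8990/(2)·0.9995^3·0.0311^1 = +0.076056
  k=2: (−1)^1·4.8990/(2)·0.9995^1·0.0311^3 = -0.000074
d^2_{-1,0}(0.0622) = +0.076056 -0.000074 = +0.075983

d=0.0760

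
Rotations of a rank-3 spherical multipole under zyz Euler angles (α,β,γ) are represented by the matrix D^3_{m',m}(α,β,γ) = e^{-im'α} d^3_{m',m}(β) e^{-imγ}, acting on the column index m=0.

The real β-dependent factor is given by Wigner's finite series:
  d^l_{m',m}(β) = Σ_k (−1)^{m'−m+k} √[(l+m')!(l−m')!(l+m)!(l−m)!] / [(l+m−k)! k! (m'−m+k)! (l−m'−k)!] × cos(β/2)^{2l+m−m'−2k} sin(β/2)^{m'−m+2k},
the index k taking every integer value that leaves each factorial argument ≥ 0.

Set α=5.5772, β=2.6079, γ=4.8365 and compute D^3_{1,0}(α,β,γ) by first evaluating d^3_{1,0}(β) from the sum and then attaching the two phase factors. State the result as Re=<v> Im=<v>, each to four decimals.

Re=-0.4536 Im=-0.3867

Split into d^3_{1,0}(β=2.6079) × two z-phases.
With c≡cos(β/2)=0.263691 and s≡sin(β/2)=0.964607, N=[24·2·6·6]^{1/2}=41.569219
Admissible k: 0..2 (factorial args all ≥0)
  k=0: (−1)^1·41.5692/(12)·0.2637^5·0.9646^1 = -0.004260
  k=1: (−1)^2·41.5692/(4)·0.2637^3·0.9646^3 = +0.171020
  k=2: (−1)^3·41.5692/(12)·0.2637^1·0.9646^5 = -0.762848
d^3_{1,0}(2.6079) = -0.004260 +0.171020 -0.762848 = -0.596088
D = (+0.760973+0.648784i)·(-0.596088)·(+1.000000+0.000000i) = -0.453607-0.386732i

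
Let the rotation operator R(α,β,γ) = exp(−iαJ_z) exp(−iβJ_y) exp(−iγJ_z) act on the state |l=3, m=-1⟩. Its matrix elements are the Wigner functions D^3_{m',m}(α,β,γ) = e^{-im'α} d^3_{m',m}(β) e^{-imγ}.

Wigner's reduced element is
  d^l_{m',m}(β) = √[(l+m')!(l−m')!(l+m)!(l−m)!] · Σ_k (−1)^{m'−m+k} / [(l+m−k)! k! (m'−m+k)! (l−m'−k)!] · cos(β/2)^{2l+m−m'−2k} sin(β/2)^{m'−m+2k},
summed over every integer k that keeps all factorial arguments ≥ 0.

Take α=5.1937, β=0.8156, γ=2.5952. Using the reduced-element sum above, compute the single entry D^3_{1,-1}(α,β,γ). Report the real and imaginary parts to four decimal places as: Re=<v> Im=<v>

First d^3_{1,-1}(β=0.8156), then the phase factors e^{-i(1)α} and e^{-i(-1)γ}:
c=cos(0.8156/2)=0.917996, s=sin(0.8156/2)=0.396591; N=√[24·2·2·24]=48.000000
k: max(0,(-1)−(1))=0 … min(3+(-1),3−(1))=2
  k=0: (−1)^2·48.0000/(8)·0.9180^4·0.3966^2 = +0.670191
  k=1: (−1)^3·48.0000/(6)·0.9180^2·0.3966^4 = -0.166779
  k=2: (−1)^4·48.0000/(48)·0.9180^0·0.3966^6 = +0.003891
d^3_{1,-1}(0.8156) = +0.670191 -0.166779 +0.003891 = +0.507303
D = (+0.462942+0.886389i)·(+0.507303)·(-0.854404+0.519608i) = -0.434309-0.262167i

Re=-0.4343 Im=-0.2622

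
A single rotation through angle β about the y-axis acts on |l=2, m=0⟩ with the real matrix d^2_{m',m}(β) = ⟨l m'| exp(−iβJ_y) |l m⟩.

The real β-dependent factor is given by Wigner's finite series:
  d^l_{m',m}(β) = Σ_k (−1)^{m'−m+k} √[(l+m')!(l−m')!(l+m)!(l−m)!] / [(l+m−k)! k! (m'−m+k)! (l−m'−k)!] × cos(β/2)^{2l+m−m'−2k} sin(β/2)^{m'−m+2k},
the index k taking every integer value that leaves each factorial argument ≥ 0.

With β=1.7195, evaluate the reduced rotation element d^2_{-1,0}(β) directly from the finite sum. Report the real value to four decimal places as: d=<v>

d=-0.1795

d^2_{-1,0}(β=1.7195) via Wigner's sum:
c=cos(1.7195/2)=0.652627, s=sin(1.7195/2)=0.757679; N=√[1·6·2·2]=4.898979
The bounds max(0,m−m')=1 and min(l+m,l−m')=2 give 2 terms
  k=1: (−1)^0·4.8990/(2)·0.6526^3·0.7577^1 = +0.515889
  k=2: (−1)^1·4.8990/(2)·0.6526^1·0.7577^3 = -0.695340
d^2_{-1,0}(1.7195) = +0.515889 -0.695340 = -0.179451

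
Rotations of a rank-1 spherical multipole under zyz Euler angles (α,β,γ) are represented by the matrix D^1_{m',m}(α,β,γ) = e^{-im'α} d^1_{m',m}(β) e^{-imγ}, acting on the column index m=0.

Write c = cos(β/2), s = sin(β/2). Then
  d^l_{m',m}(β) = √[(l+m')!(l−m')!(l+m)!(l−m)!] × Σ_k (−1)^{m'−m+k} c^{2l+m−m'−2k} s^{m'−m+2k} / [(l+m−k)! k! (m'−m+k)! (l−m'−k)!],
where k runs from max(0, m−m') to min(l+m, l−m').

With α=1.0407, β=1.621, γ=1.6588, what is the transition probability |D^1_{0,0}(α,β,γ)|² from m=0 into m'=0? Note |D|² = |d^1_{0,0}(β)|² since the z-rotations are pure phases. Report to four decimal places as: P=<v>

P=0.0025

D^1_{0,0}(1.0407,1.621,1.6588) = e^{-i·0·1.0407}·d^1_{0,0}(1.621)·e^{-i·0·1.6588}. Compute d first:
c=cos(1.621/2)=0.689136, s=sin(1.621/2)=0.724632; N=√[1·1·1·1]=1.000000
k∈{0,1} keeps every argument non-negative
  k=0: (−1)^0·1.0000/(1)·0.6891^2·0.7246^0 = +0.474909
  k=1: (−1)^1·1.0000/(1)·0.6891^0·0.7246^2 = -0.525091
d^1_{0,0}(1.621) = +0.474909 -0.525091 = -0.050183
|D^1_{0,0}|² = |d^1_{0,0}(β)|² = (-0.050183)² = 0.002518 (the z-rotation phases have unit modulus)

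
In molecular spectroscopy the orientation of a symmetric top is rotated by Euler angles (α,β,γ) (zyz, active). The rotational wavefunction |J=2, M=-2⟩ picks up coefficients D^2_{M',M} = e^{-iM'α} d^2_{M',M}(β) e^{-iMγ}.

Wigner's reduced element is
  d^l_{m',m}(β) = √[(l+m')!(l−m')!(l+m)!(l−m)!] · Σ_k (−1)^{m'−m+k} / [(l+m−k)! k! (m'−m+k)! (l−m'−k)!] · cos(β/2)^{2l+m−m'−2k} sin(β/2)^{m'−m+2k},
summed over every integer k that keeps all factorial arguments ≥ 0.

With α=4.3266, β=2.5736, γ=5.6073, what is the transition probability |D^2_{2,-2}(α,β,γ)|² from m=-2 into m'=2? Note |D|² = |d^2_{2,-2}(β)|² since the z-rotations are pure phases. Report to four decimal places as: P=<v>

P=0.7210

First d^2_{2,-2}(β=2.5736), then the phase factors e^{-i(2)α} and e^{-i(-2)γ}:
c=cos(2.5736/2)=0.280194, s=sin(2.5736/2)=0.959943; N=√[24·1·1·24]=24.000000
The bounds max(0,m−m')=0 and min(l+m,l−m')=0 give 1 term
  k=0: (−1)^4·24.0000/(24)·0.2802^0·0.9599^4 = +0.849146
d^2_{2,-2}(2.5736) = +0.849146
|D^2_{2,-2}|² = |d^2_{2,-2}(β)|² = (+0.849146)² = 0.721049 (the z-rotation phases have unit modulus)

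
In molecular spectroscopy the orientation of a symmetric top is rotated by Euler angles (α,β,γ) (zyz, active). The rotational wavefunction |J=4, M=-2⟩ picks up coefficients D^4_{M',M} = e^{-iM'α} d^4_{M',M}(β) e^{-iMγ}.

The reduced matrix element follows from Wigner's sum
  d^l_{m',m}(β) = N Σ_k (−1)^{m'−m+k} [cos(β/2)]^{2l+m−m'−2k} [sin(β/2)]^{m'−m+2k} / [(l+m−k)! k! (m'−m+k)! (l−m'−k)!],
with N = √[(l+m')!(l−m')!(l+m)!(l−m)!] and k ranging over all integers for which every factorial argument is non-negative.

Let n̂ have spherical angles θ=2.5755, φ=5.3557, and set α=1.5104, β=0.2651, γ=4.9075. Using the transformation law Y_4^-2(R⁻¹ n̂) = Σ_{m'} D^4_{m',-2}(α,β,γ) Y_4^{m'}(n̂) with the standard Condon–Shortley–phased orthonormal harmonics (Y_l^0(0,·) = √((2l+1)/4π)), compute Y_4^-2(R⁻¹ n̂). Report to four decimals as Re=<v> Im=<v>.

Need the full column D^4_{m',-2} for m'=−4..4 at α=1.5104, β=0.2651, γ=4.9075.
cos(β/2)=0.991228, sin(β/2)=0.132162
d^4_{-4,-2}: single k=2 term ⇒ +0.087667;  D = -0.086700-0.012983i
d^4_{-3,-2}: k∈[1..2] ⇒ +0.464929 -0.024796 = +0.440133;  D = -0.091334+0.430552i
d^4_{-2,-2}: k∈[0..2] ⇒ +0.931942 -0.198810 +0.004418 = +0.737550;  D = +0.710942+0.196322i
d^4_{-1,-2}: k∈[0..2] ⇒ -0.527180 +0.046859 -0.000555 = -0.480876;  D = -0.155745+0.454956i
d^4_{0,-2}: k∈[0..2] ⇒ +0.157173 -0.007451 +0.000050 = +0.149772;  D = -0.138512-0.056972i
d^4_{1,-2}: k∈[0..2] ⇒ -0.031240 +0.000833 -0.000003 = -0.030409;  D = +0.013244-0.027374i
d^4_{2,-2}: k∈[0..2] ⇒ +0.004418 -0.000063 +0.000000 = +0.004355;  D = +0.003799+0.002130i
d^4_{3,-2}: k∈[0..1] ⇒ -0.000441 +0.000003 = -0.000438;  D = -0.000237+0.000369i
d^4_{4,-2}: single k=0 term ⇒ +0.000028;  D = -0.000022-0.000016i
Y_4^{m'}(θ=2.5755,φ=5.3557) and Σ D·Y over m':
  (-0.0867-0.0130i)·(-0.0309-0.0197i)  (-0.0913+0.4306i)·(+0.1526-0.0573i)  (+0.7109+0.1963i)·(-0.1075+0.3682i)  (-0.1557+0.4550i)·(-0.2552-0.3404i)  (-0.1385-0.0570i)·(-0.0645+0.0000i)  (+0.0132-0.0274i)·(+0.2552-0.3404i)  (+0.0038+0.0021i)·(-0.1075-0.3682i)  (-0.0002+0.0004i)·(-0.1526-0.0573i)  (-0.0000-0.0000i)·(-0.0309+0.0197i)
Y_4^-2(R⁻¹ n̂) = +0.062425+0.241140i

Re=0.0624 Im=0.2411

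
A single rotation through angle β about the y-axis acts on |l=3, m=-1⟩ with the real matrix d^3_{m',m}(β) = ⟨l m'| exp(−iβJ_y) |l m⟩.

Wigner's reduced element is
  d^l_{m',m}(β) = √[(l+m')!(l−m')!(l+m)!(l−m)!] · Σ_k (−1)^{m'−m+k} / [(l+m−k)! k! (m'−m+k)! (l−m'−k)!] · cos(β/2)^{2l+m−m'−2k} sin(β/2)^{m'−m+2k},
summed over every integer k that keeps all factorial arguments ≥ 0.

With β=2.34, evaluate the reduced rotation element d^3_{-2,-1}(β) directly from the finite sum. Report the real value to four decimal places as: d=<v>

d^3_{-2,-1}(β=2.34) via Wigner's sum:
With c≡cos(β/2)=0.390152 and s≡sin(β/2)=0.920751, N=[1·120·2·24]^{1/2}=75.894664
k: max(0,(-1)−(-2))=1 … min(3+(-1),3−(-2))=2
  k=1: (−1)^0·75.8947/(24)·0.3902^5·0.9208^1 = +0.026321
  k=2: (−1)^1·75.8947/(12)·0.3902^3·0.9208^3 = -0.293195
d^3_{-2,-1}(2.34) = +0.026321 -0.293195 = -0.266874

d=-0.2669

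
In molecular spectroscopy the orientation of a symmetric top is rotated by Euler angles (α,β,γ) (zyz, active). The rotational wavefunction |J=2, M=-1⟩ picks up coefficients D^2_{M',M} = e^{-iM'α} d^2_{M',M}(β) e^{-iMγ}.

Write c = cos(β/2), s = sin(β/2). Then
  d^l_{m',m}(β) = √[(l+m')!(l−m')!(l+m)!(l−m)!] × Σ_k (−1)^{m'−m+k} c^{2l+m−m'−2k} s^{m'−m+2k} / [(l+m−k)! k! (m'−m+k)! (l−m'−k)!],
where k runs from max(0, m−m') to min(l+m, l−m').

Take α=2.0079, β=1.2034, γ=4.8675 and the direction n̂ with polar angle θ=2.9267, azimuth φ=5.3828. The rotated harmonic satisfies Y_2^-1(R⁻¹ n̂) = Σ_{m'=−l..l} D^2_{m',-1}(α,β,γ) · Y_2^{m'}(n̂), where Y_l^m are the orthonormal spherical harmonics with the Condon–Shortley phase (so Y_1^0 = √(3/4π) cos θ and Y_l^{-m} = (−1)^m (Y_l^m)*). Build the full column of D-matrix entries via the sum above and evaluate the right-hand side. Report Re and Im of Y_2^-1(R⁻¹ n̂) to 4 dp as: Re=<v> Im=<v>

Need the full column D^2_{m',-1} for m'=−2..2 at α=2.0079, β=1.2034, γ=4.8675.
cos(β/2)=0.824375, sin(β/2)=0.566045
d^2_{-2,-1}: single k=1 term ⇒ +0.634241;  D = -0.543512+0.326890i
d^2_{-1,-1}: k∈[0..1] ⇒ +0.461847 -0.653239 = -0.191392;  D = -0.158799-0.106835i
d^2_{0,-1}: k∈[0..1] ⇒ -0.776784 +0.366229 = -0.410555;  D = -0.063427+0.405626i
d^2_{1,-1}: k∈[0..1] ⇒ +0.653239 -0.102660 = +0.550578;  D = -0.528832+0.153209i
d^2_{2,-1}: single k=0 term ⇒ -0.299025;  D = -0.196969-0.224986i
Y_2^{m'}(θ=2.9267,φ=5.3828) and Σ D·Y over m':
  (-0.5435+0.3269i)·(-0.0040+0.0171i)  (-0.1588-0.1068i)·(-0.1000-0.1261i)  (-0.0634+0.4056i)·(+0.5878+0.0000i)  (-0.5288+0.1532i)·(+0.1000-0.1261i)  (-0.1970-0.2250i)·(-0.0040-0.0171i)
Y_2^-1(R⁻¹ n̂) = -0.074908+0.344801i

Re=-0.0749 Im=0.3448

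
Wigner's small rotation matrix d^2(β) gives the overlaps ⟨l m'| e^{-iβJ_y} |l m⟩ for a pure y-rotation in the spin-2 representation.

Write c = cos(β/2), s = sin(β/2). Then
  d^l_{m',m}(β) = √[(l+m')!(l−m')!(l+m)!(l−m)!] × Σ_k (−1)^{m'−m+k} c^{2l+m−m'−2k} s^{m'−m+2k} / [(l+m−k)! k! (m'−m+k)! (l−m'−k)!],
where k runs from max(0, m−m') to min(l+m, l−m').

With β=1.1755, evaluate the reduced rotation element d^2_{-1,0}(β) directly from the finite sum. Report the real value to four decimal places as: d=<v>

d=0.4353

d^2_{-1,0}(β=1.1755) via Wigner's sum:
With c≡cos(β/2)=0.832190 and s≡sin(β/2)=0.554490, N=[1·6·2·2]^{1/2}=4.898979
k: max(0,(0)−(-1))=1 … min(2+(0),2−(-1))=2
  k=1: (−1)^0·4.8990/(2)·0.8322^3·0.5545^1 = +0.782776
  k=2: (−1)^1·4.8990/(2)·0.8322^1·0.5545^3 = -0.347520
d^2_{-1,0}(1.1755) = +0.782776 -0.347520 = +0.435256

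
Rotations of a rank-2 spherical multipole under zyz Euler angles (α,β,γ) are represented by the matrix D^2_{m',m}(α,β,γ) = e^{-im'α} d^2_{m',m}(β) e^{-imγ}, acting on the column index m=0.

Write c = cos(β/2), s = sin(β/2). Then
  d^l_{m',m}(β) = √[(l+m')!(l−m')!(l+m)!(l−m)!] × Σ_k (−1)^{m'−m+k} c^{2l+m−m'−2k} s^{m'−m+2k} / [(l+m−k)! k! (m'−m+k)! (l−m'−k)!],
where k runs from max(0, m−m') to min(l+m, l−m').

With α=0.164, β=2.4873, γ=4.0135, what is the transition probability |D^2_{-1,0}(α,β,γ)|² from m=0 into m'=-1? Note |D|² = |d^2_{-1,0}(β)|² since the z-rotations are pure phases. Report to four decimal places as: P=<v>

P=0.3498

First d^2_{-1,0}(β=2.4873), then the phase factors e^{-i(-1)α} and e^{-i(0)γ}:
c=cos(2.4873/2)=0.321342, s=sin(2.4873/2)=0.946963; N=√[1·6·2·2]=4.898979
Admissible k: 1..2 (factorial args all ≥0)
  k=1: (−1)^0·4.8990/(2)·0.3213^3·0.9470^1 = +0.076968
  k=2: (−1)^1·4.8990/(2)·0.3213^1·0.9470^3 = -0.668409
d^2_{-1,0}(2.4873) = +0.076968 -0.668409 = -0.591441
|D^2_{-1,0}|² = |d^2_{-1,0}(β)|² = (-0.591441)² = 0.349803 (the z-rotation phases have unit modulus)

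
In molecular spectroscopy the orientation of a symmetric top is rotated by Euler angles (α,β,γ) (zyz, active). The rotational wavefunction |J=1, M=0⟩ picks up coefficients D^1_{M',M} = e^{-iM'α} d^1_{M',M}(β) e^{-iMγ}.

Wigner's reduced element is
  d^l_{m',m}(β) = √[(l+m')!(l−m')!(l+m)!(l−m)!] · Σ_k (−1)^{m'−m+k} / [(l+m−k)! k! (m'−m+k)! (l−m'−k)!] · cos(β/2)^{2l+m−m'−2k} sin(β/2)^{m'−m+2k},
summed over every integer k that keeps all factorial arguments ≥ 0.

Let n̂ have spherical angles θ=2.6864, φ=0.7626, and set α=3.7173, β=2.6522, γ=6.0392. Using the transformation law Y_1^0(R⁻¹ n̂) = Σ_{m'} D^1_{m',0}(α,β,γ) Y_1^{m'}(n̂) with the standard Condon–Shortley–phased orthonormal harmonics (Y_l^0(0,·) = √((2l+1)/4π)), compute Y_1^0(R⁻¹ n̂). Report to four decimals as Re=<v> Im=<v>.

Re=0.2881 Im=0.0000

Need the full column D^1_{m',0} for m'=−1..1 at α=3.7173, β=2.6522, γ=6.0392.
cos(β/2)=0.242262, sin(β/2)=0.970211
d^1_{-1,0}: single k=1 term ⇒ +0.332404;  D = -0.278823-0.180970i
d^1_{0,0}: k∈[0..1] ⇒ +0.058691 -0.941309 = -0.882619;  D = -0.882619+0.000000i
d^1_{1,0}: single k=0 term ⇒ -0.332404;  D = +0.278823-0.180970i
Y_1^{m'}(θ=2.6864,φ=0.7626) and Σ D·Y over m':
  (-0.2788-0.1810i)·(+0.1098-0.1049i)  (-0.8826+0.0000i)·(-0.4389+0.0000i)  (+0.2788-0.1810i)·(-0.1098-0.1049i)
Y_1^0(R⁻¹ n̂) = +0.288118+0.000000i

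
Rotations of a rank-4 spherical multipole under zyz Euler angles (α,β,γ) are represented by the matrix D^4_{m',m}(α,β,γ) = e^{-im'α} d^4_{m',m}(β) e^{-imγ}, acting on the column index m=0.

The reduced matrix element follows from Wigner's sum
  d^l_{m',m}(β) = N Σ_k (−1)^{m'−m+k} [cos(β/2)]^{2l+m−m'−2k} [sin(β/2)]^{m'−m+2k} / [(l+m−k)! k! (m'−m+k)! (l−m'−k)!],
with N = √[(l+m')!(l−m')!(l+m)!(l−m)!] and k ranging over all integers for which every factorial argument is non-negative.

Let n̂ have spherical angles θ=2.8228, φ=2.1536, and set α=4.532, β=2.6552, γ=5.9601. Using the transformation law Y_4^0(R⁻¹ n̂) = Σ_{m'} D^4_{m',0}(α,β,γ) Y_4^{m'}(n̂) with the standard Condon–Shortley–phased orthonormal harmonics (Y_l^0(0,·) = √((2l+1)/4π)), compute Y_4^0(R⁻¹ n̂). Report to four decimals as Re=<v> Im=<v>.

Need the full column D^4_{m',0} for m'=−4..4 at α=4.532, β=2.6552, γ=5.9601.
cos(β/2)=0.240806, sin(β/2)=0.970573
d^4_{-4,0}: single k=4 term ⇒ +0.024965;  D = +0.018743-0.016491i
d^4_{-3,0}: k∈[3..4] ⇒ +0.008760 -0.142301 = -0.133541;  D = -0.068792-0.114459i
d^4_{-2,0}: k∈[2..4] ⇒ +0.001743 -0.075487 +0.459861 = +0.386116;  D = -0.361259+0.136300i
d^4_{-1,0}: k∈[1..4] ⇒ +0.000204 -0.019865 +0.322708 -0.873737 = -0.570690;  D = +0.102389+0.561430i
d^4_{0,0}: k∈[0..4] ⇒ +0.000011 -0.002939 +0.107420 -0.775577 +0.787456 = +0.116372;  D = +0.116372+0.000000i
d^4_{1,0}: k∈[0..3] ⇒ -0.000204 +0.019865 -0.322708 +0.873737 = +0.570690;  D = -0.102389+0.561430i
d^4_{2,0}: k∈[0..2] ⇒ +0.001743 -0.075487 +0.459861 = +0.386116;  D = -0.361259-0.136300i
d^4_{3,0}: k∈[0..1] ⇒ -0.008760 +0.142301 = +0.133541;  D = +0.068792-0.114459i
d^4_{4,0}: single k=0 term ⇒ +0.024965;  D = +0.018743+0.016491i
Y_4^{m'}(θ=2.8228,φ=2.1536) and Σ D·Y over m':
  (+0.0187-0.0165i)·(-0.0029-0.0031i)  (-0.0688-0.1145i)·(-0.0360+0.0065i)  (-0.3613+0.1363i)·(-0.0688+0.1604i)  (+0.1024+0.5614i)·(+0.2567+0.3894i)  (+0.1164+0.0000i)·(+0.4663+0.0000i)  (-0.1024+0.5614i)·(-0.2567+0.3894i)  (-0.3613-0.1363i)·(-0.0688-0.1604i)  (+0.0688-0.1145i)·(+0.0360+0.0065i)  (+0.0187+0.0165i)·(-0.0029+0.0031i)
Y_4^0(R⁻¹ n̂) = -0.318204+0.000000i

Re=-0.3182 Im=0.0000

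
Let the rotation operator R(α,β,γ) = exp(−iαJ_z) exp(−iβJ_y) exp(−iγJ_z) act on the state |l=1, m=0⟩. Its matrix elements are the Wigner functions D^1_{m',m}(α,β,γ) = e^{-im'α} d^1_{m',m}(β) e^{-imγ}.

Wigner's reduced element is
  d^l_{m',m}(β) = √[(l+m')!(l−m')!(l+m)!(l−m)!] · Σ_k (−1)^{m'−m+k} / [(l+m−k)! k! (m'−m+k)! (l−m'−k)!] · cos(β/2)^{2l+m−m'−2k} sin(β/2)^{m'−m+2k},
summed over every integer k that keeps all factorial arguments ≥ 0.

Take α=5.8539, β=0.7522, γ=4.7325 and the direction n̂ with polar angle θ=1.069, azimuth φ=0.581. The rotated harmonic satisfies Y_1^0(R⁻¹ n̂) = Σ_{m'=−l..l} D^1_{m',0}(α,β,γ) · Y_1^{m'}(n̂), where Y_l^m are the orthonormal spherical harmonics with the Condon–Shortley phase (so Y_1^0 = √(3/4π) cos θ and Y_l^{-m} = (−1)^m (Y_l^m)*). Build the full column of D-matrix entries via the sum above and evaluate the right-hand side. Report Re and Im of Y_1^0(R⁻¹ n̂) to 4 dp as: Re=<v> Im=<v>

Re=0.3272 Im=0.0000

Need the full column D^1_{m',0} for m'=−1..1 at α=5.8539, β=0.7522, γ=4.7325.
cos(β/2)=0.930104, sin(β/2)=0.367296
d^1_{-1,0}: single k=1 term ⇒ +0.483128;  D = +0.439291-0.201088i
d^1_{0,0}: k∈[0..1] ⇒ +0.865094 -0.134906 = +0.730187;  D = +0.730187+0.000000i
d^1_{1,0}: single k=0 term ⇒ -0.483128;  D = -0.439291-0.201088i
Y_1^{m'}(θ=1.069,φ=0.581) and Σ D·Y over m':
  (+0.4393-0.2011i)·(+0.2532-0.1663i)  (+0.7302+0.0000i)·(+0.2350+0.0000i)  (-0.4393-0.2011i)·(-0.2532-0.1663i)
Y_1^0(R⁻¹ n̂) = +0.327202+0.000000i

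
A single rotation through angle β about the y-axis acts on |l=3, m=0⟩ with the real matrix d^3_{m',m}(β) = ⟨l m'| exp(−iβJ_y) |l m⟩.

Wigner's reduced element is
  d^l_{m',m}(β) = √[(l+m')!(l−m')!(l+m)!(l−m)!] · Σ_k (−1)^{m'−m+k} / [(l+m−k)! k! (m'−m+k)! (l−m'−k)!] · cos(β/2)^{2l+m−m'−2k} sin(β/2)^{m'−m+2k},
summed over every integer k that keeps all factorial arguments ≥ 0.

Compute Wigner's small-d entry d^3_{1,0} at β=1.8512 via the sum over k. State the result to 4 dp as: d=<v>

d^3_{1,0}(β=1.8512) via Wigner's sum:
c=cos(1.8512/2)=0.601355, s=sin(1.8512/2)=0.798982; N=√[24·2·6·6]=41.569219
Admissible k: 0..2 (factorial args all ≥0)
  k=0: (−1)^1·41.5692/(12)·0.6014^5·0.7990^1 = -0.217662
  k=1: (−1)^2·41.5692/(4)·0.6014^3·0.7990^3 = +1.152699
  k=2: (−1)^3·41.5692/(12)·0.6014^1·0.7990^5 = -0.678275
d^3_{1,0}(1.8512) = -0.217662 +1.152699 -0.678275 = +0.256761

d=0.2568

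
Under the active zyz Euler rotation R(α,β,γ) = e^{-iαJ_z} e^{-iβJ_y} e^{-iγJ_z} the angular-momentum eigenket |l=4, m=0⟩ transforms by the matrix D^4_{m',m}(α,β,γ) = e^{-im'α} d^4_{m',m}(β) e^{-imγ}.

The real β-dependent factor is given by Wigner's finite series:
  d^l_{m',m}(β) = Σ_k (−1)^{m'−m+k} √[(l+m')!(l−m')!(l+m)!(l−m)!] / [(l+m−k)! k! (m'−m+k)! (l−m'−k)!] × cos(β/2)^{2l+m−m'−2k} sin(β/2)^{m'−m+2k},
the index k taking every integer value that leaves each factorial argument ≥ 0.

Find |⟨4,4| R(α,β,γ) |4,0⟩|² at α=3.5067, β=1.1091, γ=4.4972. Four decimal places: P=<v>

P=0.1129

D^4_{4,0}(3.5067,1.1091,4.4972) = e^{-i·4·3.5067}·d^4_{4,0}(1.1091)·e^{-i·0·4.4972}. Compute d first:
Half-angle: c=0.850137, s=0.526561. N=√(40320·1·24·24)=4819.161753
Admissible k: 0..0 (factorial args all ≥0)
  k=0: (−1)^4·4819.1618/(576)·0.8501^4·0.5266^4 = +0.335969
d^4_{4,0}(1.1091) = +0.335969
|D^4_{4,0}|² = |d^4_{4,0}(β)|² = (+0.335969)² = 0.112875 (the z-rotation phases have unit modulus)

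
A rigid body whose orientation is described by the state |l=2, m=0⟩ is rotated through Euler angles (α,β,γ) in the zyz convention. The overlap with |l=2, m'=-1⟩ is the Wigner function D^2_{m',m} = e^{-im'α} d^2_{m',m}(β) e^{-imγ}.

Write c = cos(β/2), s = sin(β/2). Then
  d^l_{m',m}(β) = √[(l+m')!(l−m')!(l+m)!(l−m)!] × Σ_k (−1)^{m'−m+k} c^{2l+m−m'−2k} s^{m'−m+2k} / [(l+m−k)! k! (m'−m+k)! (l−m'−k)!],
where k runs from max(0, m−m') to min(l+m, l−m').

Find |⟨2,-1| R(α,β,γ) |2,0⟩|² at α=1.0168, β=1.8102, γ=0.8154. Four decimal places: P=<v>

D^2_{-1,0}(1.0168,1.8102,0.8154) = e^{-i·-1·1.0168}·d^2_{-1,0}(1.8102)·e^{-i·0·0.8154}. Compute d first:
c=cos(1.8102/2)=0.617607, s=sin(1.8102/2)=0.786487; N=√[1·6·2·2]=4.898979
k: max(0,(0)−(-1))=1 … min(2+(0),2−(-1))=2
  k=1: (−1)^0·4.8990/(2)·0.6176^3·0.7865^1 = +0.453841
  k=2: (−1)^1·4.8990/(2)·0.6176^1·0.7865^3 = -0.735974
d^2_{-1,0}(1.8102) = +0.453841 -0.735974 = -0.282133
|D^2_{-1,0}|² = |d^2_{-1,0}(β)|² = (-0.282133)² = 0.079599 (the z-rotation phases have unit modulus)

P=0.0796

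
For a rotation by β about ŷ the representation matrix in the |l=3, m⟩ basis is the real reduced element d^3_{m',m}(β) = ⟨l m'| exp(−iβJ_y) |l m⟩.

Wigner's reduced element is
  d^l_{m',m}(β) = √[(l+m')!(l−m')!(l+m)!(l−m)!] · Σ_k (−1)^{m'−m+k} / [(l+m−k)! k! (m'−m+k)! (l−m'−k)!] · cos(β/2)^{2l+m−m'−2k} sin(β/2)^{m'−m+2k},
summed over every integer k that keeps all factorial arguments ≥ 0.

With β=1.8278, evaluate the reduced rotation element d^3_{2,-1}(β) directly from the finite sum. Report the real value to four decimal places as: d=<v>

d^3_{2,-1}(β=1.8278) via Wigner's sum:
c=cos(1.8278/2)=0.610662, s=sin(1.8278/2)=0.791891; N=√[120·1·2·24]=75.894664
k∈{0,1} keeps every argument non-negative
  k=0: (−1)^3·75.8947/(12)·0.6107^3·0.7919^3 = -0.715203
  k=1: (−1)^4·75.8947/(24)·0.6107^1·0.7919^5 = +0.601352
d^3_{2,-1}(1.8278) = -0.715203 +0.601352 = -0.113851

d=-0.1139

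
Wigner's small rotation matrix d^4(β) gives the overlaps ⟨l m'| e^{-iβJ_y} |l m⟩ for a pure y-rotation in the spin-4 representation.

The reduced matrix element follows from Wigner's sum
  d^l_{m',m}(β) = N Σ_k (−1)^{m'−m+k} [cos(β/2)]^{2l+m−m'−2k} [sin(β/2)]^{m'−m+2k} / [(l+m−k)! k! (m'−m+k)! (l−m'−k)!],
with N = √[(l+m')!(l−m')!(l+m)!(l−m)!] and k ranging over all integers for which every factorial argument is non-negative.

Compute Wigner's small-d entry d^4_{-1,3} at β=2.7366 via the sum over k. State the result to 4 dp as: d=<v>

d=-0.2637

d^4_{-1,3}(β=2.7366) via Wigner's sum:
Half-angle: c=0.201115, s=0.979568. N=√(6·120·5040·1)=1904.940944
k: max(0,(3)−(-1))=4 … min(4+(3),4−(-1))=5
  k=4: (−1)^0·1904.9409/(144)·0.2011^4·0.9796^4 = +0.019927
  k=5: (−1)^1·1904.9409/(240)·0.2011^2·0.9796^6 = -0.283640
d^4_{-1,3}(2.7366) = +0.019927 -0.283640 = -0.263713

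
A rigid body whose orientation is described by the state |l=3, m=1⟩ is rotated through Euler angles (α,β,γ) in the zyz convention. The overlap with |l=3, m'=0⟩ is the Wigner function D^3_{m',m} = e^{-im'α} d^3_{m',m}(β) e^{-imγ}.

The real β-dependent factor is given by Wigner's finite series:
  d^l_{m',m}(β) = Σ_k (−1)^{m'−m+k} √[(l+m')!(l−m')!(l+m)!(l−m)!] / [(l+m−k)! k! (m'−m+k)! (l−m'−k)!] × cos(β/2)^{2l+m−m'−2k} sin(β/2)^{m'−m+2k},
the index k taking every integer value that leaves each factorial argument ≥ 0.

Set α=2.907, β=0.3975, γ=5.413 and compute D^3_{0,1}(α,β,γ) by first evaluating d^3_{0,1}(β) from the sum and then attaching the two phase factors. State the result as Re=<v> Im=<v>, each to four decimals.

Re=0.3513 Im=0.4165

Split into d^3_{0,1}(β=0.3975) × two z-phases.
Half-angle: c=0.980314, s=0.197444. N=√(6·6·24·2)=41.569219
k: max(0,(1)−(0))=1 … min(3+(1),3−(0))=3
  k=1: (−1)^0·41.5692/(12)·0.9803^5·0.1974^1 = +0.619243
  k=2: (−1)^1·41.5692/(4)·0.9803^3·0.1974^3 = -0.075360
  k=3: (−1)^2·41.5692/(12)·0.9803^1·0.1974^5 = +0.001019
d^3_{0,1}(0.3975) = +0.619243 -0.075360 +0.001019 = +0.544902
D = (+1.000000+0.000000i)·(+0.544902)·(+0.644685+0.764448i) = +0.351290+0.416550i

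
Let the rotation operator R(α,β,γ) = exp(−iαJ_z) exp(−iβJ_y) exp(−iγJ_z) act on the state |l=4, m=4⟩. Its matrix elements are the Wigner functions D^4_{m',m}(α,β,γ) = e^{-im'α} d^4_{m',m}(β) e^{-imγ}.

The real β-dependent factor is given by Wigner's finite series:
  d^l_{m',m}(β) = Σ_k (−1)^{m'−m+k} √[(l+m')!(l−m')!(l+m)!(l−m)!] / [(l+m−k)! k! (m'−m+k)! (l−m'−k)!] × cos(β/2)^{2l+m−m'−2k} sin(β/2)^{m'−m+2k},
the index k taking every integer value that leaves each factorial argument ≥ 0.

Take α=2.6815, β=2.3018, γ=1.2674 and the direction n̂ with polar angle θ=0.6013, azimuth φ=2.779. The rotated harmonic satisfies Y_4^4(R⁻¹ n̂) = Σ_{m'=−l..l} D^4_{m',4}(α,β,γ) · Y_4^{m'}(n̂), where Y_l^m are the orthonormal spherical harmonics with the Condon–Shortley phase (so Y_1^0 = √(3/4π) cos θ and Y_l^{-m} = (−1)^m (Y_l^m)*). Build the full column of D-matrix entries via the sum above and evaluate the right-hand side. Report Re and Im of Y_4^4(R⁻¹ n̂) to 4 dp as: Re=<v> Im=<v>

Re=0.2341 Im=0.3576

Need the full column D^4_{m',4} for m'=−4..4 at α=2.6815, β=2.3018, γ=1.2674.
cos(β/2)=0.407666, sin(β/2)=0.913131
d^4_{-4,4}: single k=8 term ⇒ +0.483354;  D = +0.391477-0.283509i
d^4_{-3,4}: single k=7 term ⇒ +0.610354;  D = -0.601894+0.101271i
d^4_{-2,4}: single k=6 term ⇒ +0.509785;  D = +0.487999+0.147434i
d^4_{-1,4}: single k=5 term ⇒ +0.321864;  D = -0.234737-0.220216i
d^4_{0,4}: single k=4 term ⇒ +0.160657;  D = +0.056176+0.150515i
d^4_{1,4}: single k=3 term ⇒ +0.064153;  D = +0.006588-0.063813i
d^4_{2,4}: single k=2 term ⇒ +0.020252;  D = -0.010809+0.017127i
d^4_{3,4}: single k=1 term ⇒ +0.004833;  D = +0.004126-0.002517i
d^4_{4,4}: single k=0 term ⇒ +0.000763;  D = -0.000760+0.000067i
Y_4^{m'}(θ=0.6013,φ=2.779) and Σ D·Y over m':
  (+0.3915-0.2835i)·(+0.0054+0.0450i)  (-0.6019+0.1013i)·(-0.0868-0.1655i)  (+0.4880+0.1474i)·(+0.3012+0.2670i)  (-0.2347-0.2202i)·(-0.3631-0.1378i)  (+0.0562+0.1505i)·(-0.1287+0.0000i)  (+0.0066-0.0638i)·(+0.3631-0.1378i)  (-0.0108+0.0171i)·(+0.3012-0.2670i)  (+0.0041-0.0025i)·(+0.0868-0.1655i)  (-0.0008+0.0001i)·(+0.0054-0.0450i)
Y_4^4(R⁻¹ n̂) = +0.234055+0.357611i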